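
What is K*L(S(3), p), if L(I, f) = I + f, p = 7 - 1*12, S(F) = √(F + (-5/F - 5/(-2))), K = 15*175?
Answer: -13125 + 875*√138/2 ≈ -7985.5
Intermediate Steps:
K = 2625
S(F) = √(5/2 + F - 5/F) (S(F) = √(F + (-5/F - 5*(-½))) = √(F + (-5/F + 5/2)) = √(F + (5/2 - 5/F)) = √(5/2 + F - 5/F))
p = -5 (p = 7 - 12 = -5)
K*L(S(3), p) = 2625*(√(10 - 20/3 + 4*3)/2 - 5) = 2625*(√(10 - 20*⅓ + 12)/2 - 5) = 2625*(√(10 - 20/3 + 12)/2 - 5) = 2625*(√(46/3)/2 - 5) = 2625*((√138/3)/2 - 5) = 2625*(√138/6 - 5) = 2625*(-5 + √138/6) = -13125 + 875*√138/2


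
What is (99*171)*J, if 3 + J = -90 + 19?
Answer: -1252746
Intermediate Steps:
J = -74 (J = -3 + (-90 + 19) = -3 - 71 = -74)
(99*171)*J = (99*171)*(-74) = 16929*(-74) = -1252746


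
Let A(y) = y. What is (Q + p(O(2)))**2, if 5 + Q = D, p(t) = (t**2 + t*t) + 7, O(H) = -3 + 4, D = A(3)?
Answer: 49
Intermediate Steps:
D = 3
O(H) = 1
p(t) = 7 + 2*t**2 (p(t) = (t**2 + t**2) + 7 = 2*t**2 + 7 = 7 + 2*t**2)
Q = -2 (Q = -5 + 3 = -2)
(Q + p(O(2)))**2 = (-2 + (7 + 2*1**2))**2 = (-2 + (7 + 2*1))**2 = (-2 + (7 + 2))**2 = (-2 + 9)**2 = 7**2 = 49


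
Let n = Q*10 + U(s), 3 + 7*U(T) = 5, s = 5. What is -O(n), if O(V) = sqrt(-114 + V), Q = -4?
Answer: -2*I*sqrt(1883)/7 ≈ -12.398*I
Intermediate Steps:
U(T) = 2/7 (U(T) = -3/7 + (1/7)*5 = -3/7 + 5/7 = 2/7)
n = -278/7 (n = -4*10 + 2/7 = -40 + 2/7 = -278/7 ≈ -39.714)
-O(n) = -sqrt(-114 - 278/7) = -sqrt(-1076/7) = -2*I*sqrt(1883)/7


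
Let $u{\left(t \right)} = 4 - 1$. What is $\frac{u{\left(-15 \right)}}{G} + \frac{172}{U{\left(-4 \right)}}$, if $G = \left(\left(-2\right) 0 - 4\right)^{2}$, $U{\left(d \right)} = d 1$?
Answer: $- \frac{685}{16} \approx -42.813$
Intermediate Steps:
$U{\left(d \right)} = d$
$G = 16$ ($G = \left(0 - 4\right)^{2} = \left(-4\right)^{2} = 16$)
$u{\left(t \right)} = 3$ ($u{\left(t \right)} = 4 - 1 = 3$)
$\frac{u{\left(-15 \right)}}{G} + \frac{172}{U{\left(-4 \right)}} = \frac{3}{16} + \frac{172}{-4} = 3 \cdot \frac{1}{16} + 172 \left(- \frac{1}{4}\right) = \frac{3}{16} - 43 = - \frac{685}{16}$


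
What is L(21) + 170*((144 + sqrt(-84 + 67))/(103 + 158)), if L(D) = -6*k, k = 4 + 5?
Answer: 1154/29 + 170*I*sqrt(17)/261 ≈ 39.793 + 2.6855*I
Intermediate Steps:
k = 9
L(D) = -54 (L(D) = -6*9 = -54)
L(21) + 170*((144 + sqrt(-84 + 67))/(103 + 158)) = -54 + 170*((144 + sqrt(-84 + 67))/(103 + 158)) = -54 + 170*((144 + sqrt(-17))/261) = -54 + 170*((144 + I*sqrt(17))*(1/261)) = -54 + 170*(16/29 + I*sqrt(17)/261) = -54 + (2720/29 + 170*I*sqrt(17)/261) = 1154/29 + 170*I*sqrt(17)/261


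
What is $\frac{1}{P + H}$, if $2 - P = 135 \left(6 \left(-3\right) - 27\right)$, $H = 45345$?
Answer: $\frac{1}{51422} \approx 1.9447 \cdot 10^{-5}$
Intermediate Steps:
$P = 6077$ ($P = 2 - 135 \left(6 \left(-3\right) - 27\right) = 2 - 135 \left(-18 - 27\right) = 2 - 135 \left(-45\right) = 2 - -6075 = 2 + 6075 = 6077$)
$\frac{1}{P + H} = \frac{1}{6077 + 45345} = \frac{1}{51422}$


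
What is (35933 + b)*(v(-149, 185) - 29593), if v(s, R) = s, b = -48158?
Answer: 363595950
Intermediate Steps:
(35933 + b)*(v(-149, 185) - 29593) = (35933 - 48158)*(-149 - 29593) = -12225*(-29742) = 363595950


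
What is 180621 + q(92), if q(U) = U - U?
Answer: 180621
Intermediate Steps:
q(U) = 0
180621 + q(92) = 180621 + 0 = 180621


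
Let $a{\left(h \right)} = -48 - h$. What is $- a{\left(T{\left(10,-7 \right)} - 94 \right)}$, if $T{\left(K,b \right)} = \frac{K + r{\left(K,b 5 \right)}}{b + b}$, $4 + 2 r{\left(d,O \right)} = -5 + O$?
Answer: $- \frac{316}{7} \approx -45.143$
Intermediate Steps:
$r{\left(d,O \right)} = - \frac{9}{2} + \frac{O}{2}$ ($r{\left(d,O \right)} = -2 + \frac{-5 + O}{2} = -2 + \left(- \frac{5}{2} + \frac{O}{2}\right) = - \frac{9}{2} + \frac{O}{2}$)
$T{\left(K,b \right)} = \frac{- \frac{9}{2} + K + \frac{5 b}{2}}{2 b}$ ($T{\left(K,b \right)} = \frac{K + \left(- \frac{9}{2} + \frac{b 5}{2}\right)}{b + b} = \frac{K + \left(- \frac{9}{2} + \frac{5 b}{2}\right)}{2 b} = \left(K + \left(- \frac{9}{2} + \frac{5 b}{2}\right)\right) \frac{1}{2 b} = \left(- \frac{9}{2} + K + \frac{5 b}{2}\right) \frac{1}{2 b} = \frac{- \frac{9}{2} + K + \frac{5 b}{2}}{2 b}$)
$- a{\left(T{\left(10,-7 \right)} - 94 \right)} = - (-48 - \left(\frac{-9 + 2 \cdot 10 + 5 \left(-7\right)}{4 \left(-7\right)} - 94\right)) = - (-48 - \left(\frac{1}{4} \left(- \frac{1}{7}\right) \left(-9 + 20 - 35\right) - 94\right)) = - (-48 - \left(\frac{1}{4} \left(- \frac{1}{7}\right) \left(-24\right) - 94\right)) = - (-48 - \left(\frac{6}{7} - 94\right)) = - (-48 - - \frac{652}{7}) = - (-48 + \frac{652}{7}) = \left(-1\right) \frac{316}{7} = - \frac{316}{7}$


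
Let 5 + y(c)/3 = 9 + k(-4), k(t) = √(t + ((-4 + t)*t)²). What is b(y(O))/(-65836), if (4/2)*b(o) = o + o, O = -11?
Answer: -3/16459 - 3*√255/32918 ≈ -0.0016376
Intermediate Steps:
k(t) = √(t + t²*(-4 + t)²) (k(t) = √(t + (t*(-4 + t))²) = √(t + t²*(-4 + t)²))
y(c) = 12 + 6*√255 (y(c) = -15 + 3*(9 + √(-4*(1 - 4*(-4 - 4)²))) = -15 + 3*(9 + √(-4*(1 - 4*(-8)²))) = -15 + 3*(9 + √(-4*(1 - 4*64))) = -15 + 3*(9 + √(-4*(1 - 256))) = -15 + 3*(9 + √(-4*(-255))) = -15 + 3*(9 + √1020) = -15 + 3*(9 + 2*√255) = -15 + (27 + 6*√255) = 12 + 6*√255)
b(o) = o (b(o) = (o + o)/2 = (2*o)/2 = o)
b(y(O))/(-65836) = (12 + 6*√255)/(-65836) = (12 + 6*√255)*(-1/65836) = -3/16459 - 3*√255/32918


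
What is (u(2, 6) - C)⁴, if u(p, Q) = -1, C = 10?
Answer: 14641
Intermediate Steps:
(u(2, 6) - C)⁴ = (-1 - 1*10)⁴ = (-1 - 10)⁴ = (-11)⁴ = 14641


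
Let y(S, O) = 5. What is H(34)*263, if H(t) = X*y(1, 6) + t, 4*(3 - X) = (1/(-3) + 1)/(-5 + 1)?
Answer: 310603/24 ≈ 12942.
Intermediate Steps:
X = 73/24 (X = 3 - (1/(-3) + 1)/(4*(-5 + 1)) = 3 - (-1/3 + 1)/(4*(-4)) = 3 - (-1)/(6*4) = 3 - 1/4*(-1/6) = 3 + 1/24 = 73/24 ≈ 3.0417)
H(t) = 365/24 + t (H(t) = (73/24)*5 + t = 365/24 + t)
H(34)*263 = (365/24 + 34)*263 = (1181/24)*263 = 310603/24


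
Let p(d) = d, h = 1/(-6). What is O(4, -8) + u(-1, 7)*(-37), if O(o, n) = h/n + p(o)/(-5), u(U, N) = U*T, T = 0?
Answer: -187/240 ≈ -0.77917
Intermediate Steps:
h = -⅙ ≈ -0.16667
u(U, N) = 0 (u(U, N) = U*0 = 0)
O(o, n) = -o/5 - 1/(6*n) (O(o, n) = -1/(6*n) + o/(-5) = -1/(6*n) + o*(-⅕) = -1/(6*n) - o/5 = -o/5 - 1/(6*n))
O(4, -8) + u(-1, 7)*(-37) = (-⅕*4 - ⅙/(-8)) + 0*(-37) = (-⅘ - ⅙*(-⅛)) + 0 = (-⅘ + 1/48) + 0 = -187/240 + 0 = -187/240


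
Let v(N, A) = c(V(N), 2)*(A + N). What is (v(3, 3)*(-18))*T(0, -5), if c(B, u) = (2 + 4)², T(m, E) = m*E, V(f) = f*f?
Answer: 0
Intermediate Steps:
V(f) = f²
T(m, E) = E*m
c(B, u) = 36 (c(B, u) = 6² = 36)
v(N, A) = 36*A + 36*N (v(N, A) = 36*(A + N) = 36*A + 36*N)
(v(3, 3)*(-18))*T(0, -5) = ((36*3 + 36*3)*(-18))*(-5*0) = ((108 + 108)*(-18))*0 = (216*(-18))*0 = -3888*0 = 0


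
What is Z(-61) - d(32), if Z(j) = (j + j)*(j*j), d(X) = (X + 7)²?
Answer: -455483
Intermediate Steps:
d(X) = (7 + X)²
Z(j) = 2*j³ (Z(j) = (2*j)*j² = 2*j³)
Z(-61) - d(32) = 2*(-61)³ - (7 + 32)² = 2*(-226981) - 1*39² = -453962 - 1*1521 = -453962 - 1521 = -455483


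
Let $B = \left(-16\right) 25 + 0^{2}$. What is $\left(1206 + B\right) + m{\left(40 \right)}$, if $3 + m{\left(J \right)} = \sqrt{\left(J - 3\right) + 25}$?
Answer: $803 + \sqrt{62} \approx 810.87$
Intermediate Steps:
$B = -400$ ($B = -400 + 0 = -400$)
$m{\left(J \right)} = -3 + \sqrt{22 + J}$ ($m{\left(J \right)} = -3 + \sqrt{\left(J - 3\right) + 25} = -3 + \sqrt{\left(-3 + J\right) + 25} = -3 + \sqrt{22 + J}$)
$\left(1206 + B\right) + m{\left(40 \right)} = \left(1206 - 400\right) - \left(3 - \sqrt{22 + 40}\right) = 806 - \left(3 - \sqrt{62}\right) = 803 + \sqrt{62}$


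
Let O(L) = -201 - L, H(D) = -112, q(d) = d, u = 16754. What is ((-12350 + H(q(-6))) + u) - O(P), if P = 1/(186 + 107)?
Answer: 1316450/293 ≈ 4493.0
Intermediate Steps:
P = 1/293 ≈ 0.0034130
((-12350 + H(q(-6))) + u) - O(P) = ((-12350 - 112) + 16754) - (-201 - 1*1/293) = (-12462 + 16754) - (-201 - 1/293) = 4292 - 1*(-58894/293) = 4292 + 58894/293 = 1316450/293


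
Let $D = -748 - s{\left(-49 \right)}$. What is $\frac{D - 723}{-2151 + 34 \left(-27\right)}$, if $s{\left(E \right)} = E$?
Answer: $\frac{158}{341} \approx 0.46334$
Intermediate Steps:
$D = -699$ ($D = -748 - -49 = -748 + 49 = -699$)
$\frac{D - 723}{-2151 + 34 \left(-27\right)} = \frac{-699 - 723}{-2151 + 34 \left(-27\right)} = - \frac{1422}{-2151 - 918} = - \frac{1422}{-3069} = \left(-1422\right) \left(- \frac{1}{3069}\right) = \frac{158}{341}$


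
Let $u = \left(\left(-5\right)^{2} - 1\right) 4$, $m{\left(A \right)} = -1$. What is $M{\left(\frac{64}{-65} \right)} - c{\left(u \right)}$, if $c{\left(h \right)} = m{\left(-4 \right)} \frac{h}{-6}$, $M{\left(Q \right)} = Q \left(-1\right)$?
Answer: $- \frac{976}{65} \approx -15.015$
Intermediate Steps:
$M{\left(Q \right)} = - Q$
$u = 96$ ($u = \left(25 - 1\right) 4 = 24 \cdot 4 = 96$)
$c{\left(h \right)} = \frac{h}{6}$ ($c{\left(h \right)} = - \frac{h}{-6} = - \frac{h \left(-1\right)}{6} = - \frac{\left(-1\right) h}{6} = \frac{h}{6}$)
$M{\left(\frac{64}{-65} \right)} - c{\left(u \right)} = - \frac{64}{-65} - \frac{1}{6} \cdot 96 = - \frac{64 \left(-1\right)}{65} - 16 = \left(-1\right) \left(- \frac{64}{65}\right) - 16 = \frac{64}{65} - 16 = - \frac{976}{65}$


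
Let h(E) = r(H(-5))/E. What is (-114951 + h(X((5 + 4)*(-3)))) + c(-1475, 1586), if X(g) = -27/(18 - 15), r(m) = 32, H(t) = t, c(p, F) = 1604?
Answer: -1020155/9 ≈ -1.1335e+5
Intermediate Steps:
X(g) = -9 (X(g) = -27/3 = -27*1/3 = -9)
h(E) = 32/E
(-114951 + h(X((5 + 4)*(-3)))) + c(-1475, 1586) = (-114951 + 32/(-9)) + 1604 = (-114951 + 32*(-1/9)) + 1604 = (-114951 - 32/9) + 1604 = -1034591/9 + 1604 = -1020155/9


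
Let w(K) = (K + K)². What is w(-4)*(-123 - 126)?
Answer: -15936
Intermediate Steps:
w(K) = 4*K² (w(K) = (2*K)² = 4*K²)
w(-4)*(-123 - 126) = (4*(-4)²)*(-123 - 126) = (4*16)*(-249) = 64*(-249) = -15936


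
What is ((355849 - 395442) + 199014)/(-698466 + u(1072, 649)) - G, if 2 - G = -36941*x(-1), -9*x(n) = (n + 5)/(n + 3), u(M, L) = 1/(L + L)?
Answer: 66963894995966/8159479803 ≈ 8206.9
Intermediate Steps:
u(M, L) = 1/(2*L)
x(n) = -(5 + n)/(9*(3 + n)) (x(n) = -(n + 5)/(9*(n + 3)) = -(5 + n)/(9*(3 + n)))
G = -73864/9 (G = 2 - (-36941)*(-5 - 1*(-1))/(9*(3 - 1)) = 2 - (-36941)*(1/9)*(-5 + 1)/2 = 2 - (-36941)*(1/9)*(1/2)*(-4) = 2 - (-36941)*(-2)/9 = 2 - 1*73882/9 = 2 - 73882/9 = -73864/9 ≈ -8207.1)
((355849 - 395442) + 199014)/(-698466 + u(1072, 649)) - G = ((355849 - 395442) + 199014)/(-698466 + (1/2)/649) - 1*(-73864/9) = (-39593 + 199014)/(-698466 + (1/2)*(1/649)) + 73864/9 = 159421/(-698466 + 1/1298) + 73864/9 = 159421/(-906608867/1298) + 73864/9 = 159421*(-1298/906608867) + 73864/9 = -206928458/906608867 + 73864/9 = 66963894995966/8159479803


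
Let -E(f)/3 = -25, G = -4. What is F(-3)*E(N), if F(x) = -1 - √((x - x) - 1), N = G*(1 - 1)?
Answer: -75 - 75*I ≈ -75.0 - 75.0*I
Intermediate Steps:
N = 0 (N = -4*(1 - 1) = -4*0 = 0)
E(f) = 75 (E(f) = -3*(-25) = 75)
F(x) = -1 - I (F(x) = -1 - √(0 - 1) = -1 - √(-1) = -1 - I)
F(-3)*E(N) = (-1 - I)*75 = -75 - 75*I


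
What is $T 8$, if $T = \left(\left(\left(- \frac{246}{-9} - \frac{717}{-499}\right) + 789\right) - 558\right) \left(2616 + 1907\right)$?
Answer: $\frac{14071089184}{1497} \approx 9.3995 \cdot 10^{6}$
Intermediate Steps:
$T = \frac{1758886148}{1497}$ ($T = \left(\left(\left(\left(-246\right) \left(- \frac{1}{9}\right) - - \frac{717}{499}\right) + 789\right) - 558\right) 4523 = \left(\left(\left(\frac{82}{3} + \frac{717}{499}\right) + 789\right) - 558\right) 4523 = \left(\left(\frac{43069}{1497} + 789\right) - 558\right) 4523 = \left(\frac{1224202}{1497} - 558\right) 4523 = \frac{388876}{1497} \cdot 4523 = \frac{1758886148}{1497} \approx 1.1749 \cdot 10^{6}$)
$T 8 = \frac{1758886148}{1497} \cdot 8 = \frac{14071089184}{1497}$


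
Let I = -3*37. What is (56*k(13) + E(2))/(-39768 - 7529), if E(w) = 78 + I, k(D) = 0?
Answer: 33/47297 ≈ 0.00069772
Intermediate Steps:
I = -111
E(w) = -33 (E(w) = 78 - 111 = -33)
(56*k(13) + E(2))/(-39768 - 7529) = (56*0 - 33)/(-39768 - 7529) = (0 - 33)/(-47297) = -33*(-1/47297) = 33/47297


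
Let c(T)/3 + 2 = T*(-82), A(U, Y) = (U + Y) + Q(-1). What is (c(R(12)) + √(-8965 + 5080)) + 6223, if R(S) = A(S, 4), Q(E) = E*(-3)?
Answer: 1543 + I*√3885 ≈ 1543.0 + 62.33*I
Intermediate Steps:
Q(E) = -3*E
A(U, Y) = 3 + U + Y (A(U, Y) = (U + Y) - 3*(-1) = (U + Y) + 3 = 3 + U + Y)
R(S) = 7 + S (R(S) = 3 + S + 4 = 7 + S)
c(T) = -6 - 246*T (c(T) = -6 + 3*(T*(-82)) = -6 + 3*(-82*T) = -6 - 246*T)
(c(R(12)) + √(-8965 + 5080)) + 6223 = ((-6 - 246*(7 + 12)) + √(-8965 + 5080)) + 6223 = ((-6 - 246*19) + √(-3885)) + 6223 = ((-6 - 4674) + I*√3885) + 6223 = (-4680 + I*√3885) + 6223 = 1543 + I*√3885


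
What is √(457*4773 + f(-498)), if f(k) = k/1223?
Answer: √3262574725215/1223 ≈ 1476.9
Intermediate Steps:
f(k) = k/1223 (f(k) = k*(1/1223) = k/1223)
√(457*4773 + f(-498)) = √(457*4773 + (1/1223)*(-498)) = √(2181261 - 498/1223) = √(2667681705/1223) = √3262574725215/1223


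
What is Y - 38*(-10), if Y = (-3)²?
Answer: 389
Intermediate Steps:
Y = 9
Y - 38*(-10) = 9 - 38*(-10) = 9 + 380 = 389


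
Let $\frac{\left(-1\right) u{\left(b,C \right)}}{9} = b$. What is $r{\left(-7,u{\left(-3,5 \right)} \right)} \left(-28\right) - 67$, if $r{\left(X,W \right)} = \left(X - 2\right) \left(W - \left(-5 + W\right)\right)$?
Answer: $1193$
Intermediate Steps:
$u{\left(b,C \right)} = - 9 b$
$r{\left(X,W \right)} = -10 + 5 X$ ($r{\left(X,W \right)} = \left(-2 + X\right) 5 = -10 + 5 X$)
$r{\left(-7,u{\left(-3,5 \right)} \right)} \left(-28\right) - 67 = \left(-10 + 5 \left(-7\right)\right) \left(-28\right) - 67 = \left(-10 - 35\right) \left(-28\right) - 67 = \left(-45\right) \left(-28\right) - 67 = 1260 - 67 = 1193$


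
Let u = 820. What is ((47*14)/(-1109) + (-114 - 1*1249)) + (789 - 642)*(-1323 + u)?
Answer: -83512794/1109 ≈ -75305.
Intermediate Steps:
((47*14)/(-1109) + (-114 - 1*1249)) + (789 - 642)*(-1323 + u) = ((47*14)/(-1109) + (-114 - 1*1249)) + (789 - 642)*(-1323 + 820) = (658*(-1/1109) + (-114 - 1249)) + 147*(-503) = (-658/1109 - 1363) - 73941 = -1512225/1109 - 73941 = -83512794/1109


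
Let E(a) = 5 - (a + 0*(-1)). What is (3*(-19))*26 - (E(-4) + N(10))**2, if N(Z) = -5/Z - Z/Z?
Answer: -6153/4 ≈ -1538.3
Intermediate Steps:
E(a) = 5 - a (E(a) = 5 - (a + 0) = 5 - a)
N(Z) = -1 - 5/Z (N(Z) = -5/Z - 1*1 = -5/Z - 1 = -1 - 5/Z)
(3*(-19))*26 - (E(-4) + N(10))**2 = (3*(-19))*26 - ((5 - 1*(-4)) + (-5 - 1*10)/10)**2 = -57*26 - ((5 + 4) + (-5 - 10)/10)**2 = -1482 - (9 + (1/10)*(-15))**2 = -1482 - (9 - 3/2)**2 = -1482 - (15/2)**2 = -1482 - 1*225/4 = -1482 - 225/4 = -6153/4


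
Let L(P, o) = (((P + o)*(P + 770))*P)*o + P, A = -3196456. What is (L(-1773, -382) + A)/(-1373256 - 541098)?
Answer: -1463926785761/1914354 ≈ -7.6471e+5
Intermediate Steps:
L(P, o) = P + P*o*(770 + P)*(P + o) (L(P, o) = (((P + o)*(770 + P))*P)*o + P = (((770 + P)*(P + o))*P)*o + P = (P*(770 + P)*(P + o))*o + P = P*o*(770 + P)*(P + o) + P = P + P*o*(770 + P)*(P + o))
(L(-1773, -382) + A)/(-1373256 - 541098) = (-1773*(1 + 770*(-382)² - 1773*(-382)² - 382*(-1773)² + 770*(-1773)*(-382)) - 3196456)/(-1373256 - 541098) = (-1773*(1 + 770*145924 - 1773*145924 - 382*3143529 + 521510220) - 3196456)/(-1914354) = (-1773*(1 + 112361480 - 258723252 - 1200828078 + 521510220) - 3196456)*(-1/1914354) = (-1773*(-825679629) - 3196456)*(-1/1914354) = (1463929982217 - 3196456)*(-1/1914354) = 1463926785761*(-1/1914354) = -1463926785761/1914354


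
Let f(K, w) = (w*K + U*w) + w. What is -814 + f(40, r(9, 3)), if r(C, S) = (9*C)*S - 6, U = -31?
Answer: 1556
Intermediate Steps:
r(C, S) = -6 + 9*C*S (r(C, S) = 9*C*S - 6 = -6 + 9*C*S)
f(K, w) = -30*w + K*w (f(K, w) = (w*K - 31*w) + w = (K*w - 31*w) + w = (-31*w + K*w) + w = -30*w + K*w)
-814 + f(40, r(9, 3)) = -814 + (-6 + 9*9*3)*(-30 + 40) = -814 + (-6 + 243)*10 = -814 + 237*10 = -814 + 2370 = 1556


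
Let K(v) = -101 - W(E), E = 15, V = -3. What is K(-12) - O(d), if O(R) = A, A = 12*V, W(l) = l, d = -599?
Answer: -80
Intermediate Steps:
A = -36 (A = 12*(-3) = -36)
O(R) = -36
K(v) = -116 (K(v) = -101 - 1*15 = -101 - 15 = -116)
K(-12) - O(d) = -116 - 1*(-36) = -116 + 36 = -80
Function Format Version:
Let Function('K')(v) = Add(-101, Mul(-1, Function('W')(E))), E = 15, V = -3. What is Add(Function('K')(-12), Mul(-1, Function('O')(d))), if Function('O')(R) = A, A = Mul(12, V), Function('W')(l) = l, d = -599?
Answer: -80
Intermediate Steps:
A = -36 (A = Mul(12, -3) = -36)
Function('O')(R) = -36
Function('K')(v) = -116 (Function('K')(v) = Add(-101, Mul(-1, 15)) = Add(-101, -15) = -116)
Add(Function('K')(-12), Mul(-1, Function('O')(d))) = Add(-116, Mul(-1, -36)) = Add(-116, 36) = -80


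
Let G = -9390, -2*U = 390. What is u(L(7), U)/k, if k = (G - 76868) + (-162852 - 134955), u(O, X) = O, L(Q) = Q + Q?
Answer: -14/384065 ≈ -3.6452e-5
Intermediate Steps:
L(Q) = 2*Q
U = -195 (U = -½*390 = -195)
k = -384065 (k = (-9390 - 76868) + (-162852 - 134955) = -86258 - 297807 = -384065)
u(L(7), U)/k = (2*7)/(-384065) = 14*(-1/384065) = -14/384065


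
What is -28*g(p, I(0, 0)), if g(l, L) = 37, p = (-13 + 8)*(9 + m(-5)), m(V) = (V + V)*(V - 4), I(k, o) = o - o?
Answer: -1036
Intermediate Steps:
I(k, o) = 0
m(V) = 2*V*(-4 + V) (m(V) = (2*V)*(-4 + V) = 2*V*(-4 + V))
p = -495 (p = (-13 + 8)*(9 + 2*(-5)*(-4 - 5)) = -5*(9 + 2*(-5)*(-9)) = -5*(9 + 90) = -5*99 = -495)
-28*g(p, I(0, 0)) = -28*37 = -1036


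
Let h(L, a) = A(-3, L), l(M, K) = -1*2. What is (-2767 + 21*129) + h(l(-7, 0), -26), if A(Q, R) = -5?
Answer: -63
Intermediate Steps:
l(M, K) = -2
h(L, a) = -5
(-2767 + 21*129) + h(l(-7, 0), -26) = (-2767 + 21*129) - 5 = (-2767 + 2709) - 5 = -58 - 5 = -63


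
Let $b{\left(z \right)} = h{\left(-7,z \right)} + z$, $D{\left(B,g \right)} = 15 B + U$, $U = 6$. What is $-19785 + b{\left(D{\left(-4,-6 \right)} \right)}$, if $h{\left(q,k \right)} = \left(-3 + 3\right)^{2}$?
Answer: $-19839$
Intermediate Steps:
$h{\left(q,k \right)} = 0$ ($h{\left(q,k \right)} = 0^{2} = 0$)
$D{\left(B,g \right)} = 6 + 15 B$ ($D{\left(B,g \right)} = 15 B + 6 = 6 + 15 B$)
$b{\left(z \right)} = z$ ($b{\left(z \right)} = 0 + z = z$)
$-19785 + b{\left(D{\left(-4,-6 \right)} \right)} = -19785 + \left(6 + 15 \left(-4\right)\right) = -19785 + \left(6 - 60\right) = -19785 - 54 = -19839$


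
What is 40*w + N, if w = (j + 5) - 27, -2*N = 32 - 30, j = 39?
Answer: 679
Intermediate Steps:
N = -1 (N = -(32 - 30)/2 = -½*2 = -1)
w = 17 (w = (39 + 5) - 27 = 44 - 27 = 17)
40*w + N = 40*17 - 1 = 680 - 1 = 679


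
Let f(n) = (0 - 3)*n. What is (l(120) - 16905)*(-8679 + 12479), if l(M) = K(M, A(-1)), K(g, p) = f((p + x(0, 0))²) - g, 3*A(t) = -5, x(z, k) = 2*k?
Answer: -194180000/3 ≈ -6.4727e+7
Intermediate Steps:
f(n) = -3*n
A(t) = -5/3 (A(t) = (⅓)*(-5) = -5/3)
K(g, p) = -g - 3*p² (K(g, p) = -3*(p + 2*0)² - g = -3*(p + 0)² - g = -3*p² - g = -g - 3*p²)
l(M) = -25/3 - M (l(M) = -M - 3*(-5/3)² = -M - 3*25/9 = -M - 25/3 = -25/3 - M)
(l(120) - 16905)*(-8679 + 12479) = ((-25/3 - 1*120) - 16905)*(-8679 + 12479) = ((-25/3 - 120) - 16905)*3800 = (-385/3 - 16905)*3800 = -51100/3*3800 = -194180000/3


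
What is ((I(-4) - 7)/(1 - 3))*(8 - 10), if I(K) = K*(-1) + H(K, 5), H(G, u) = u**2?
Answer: 22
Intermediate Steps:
I(K) = 25 - K (I(K) = K*(-1) + 5**2 = -K + 25 = 25 - K)
((I(-4) - 7)/(1 - 3))*(8 - 10) = (((25 - 1*(-4)) - 7)/(1 - 3))*(8 - 10) = (((25 + 4) - 7)/(-2))*(-2) = ((29 - 7)*(-1/2))*(-2) = (22*(-1/2))*(-2) = -11*(-2) = 22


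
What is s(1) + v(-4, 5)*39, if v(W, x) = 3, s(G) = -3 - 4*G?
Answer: 110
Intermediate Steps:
s(1) + v(-4, 5)*39 = (-3 - 4*1) + 3*39 = (-3 - 4) + 117 = -7 + 117 = 110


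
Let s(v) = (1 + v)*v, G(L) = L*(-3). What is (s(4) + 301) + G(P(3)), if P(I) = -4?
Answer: 333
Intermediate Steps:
G(L) = -3*L
s(v) = v*(1 + v)
(s(4) + 301) + G(P(3)) = (4*(1 + 4) + 301) - 3*(-4) = (4*5 + 301) + 12 = (20 + 301) + 12 = 321 + 12 = 333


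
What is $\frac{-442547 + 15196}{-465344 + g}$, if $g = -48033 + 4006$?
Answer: $\frac{427351}{509371} \approx 0.83898$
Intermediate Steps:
$g = -44027$
$\frac{-442547 + 15196}{-465344 + g} = \frac{-442547 + 15196}{-465344 - 44027} = - \frac{427351}{-509371} = \left(-427351\right) \left(- \frac{1}{509371}\right) = \frac{427351}{509371}$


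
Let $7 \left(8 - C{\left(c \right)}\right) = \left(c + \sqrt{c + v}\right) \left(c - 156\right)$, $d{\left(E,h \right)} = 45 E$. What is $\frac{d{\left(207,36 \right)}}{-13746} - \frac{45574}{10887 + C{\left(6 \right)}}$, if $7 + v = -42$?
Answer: $\frac{- 465750 \sqrt{43} + 1701337801 i}{22910 \left(- 15433 i + 30 \sqrt{43}\right)} \approx -4.8112 + 0.05269 i$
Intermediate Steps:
$v = -49$ ($v = -7 - 42 = -49$)
$C{\left(c \right)} = 8 - \frac{\left(-156 + c\right) \left(c + \sqrt{-49 + c}\right)}{7}$ ($C{\left(c \right)} = 8 - \frac{\left(c + \sqrt{c - 49}\right) \left(c - 156\right)}{7} = 8 - \frac{\left(c + \sqrt{-49 + c}\right) \left(-156 + c\right)}{7} = 8 - \frac{\left(-156 + c\right) \left(c + \sqrt{-49 + c}\right)}{7}$)
$\frac{d{\left(207,36 \right)}}{-13746} - \frac{45574}{10887 + C{\left(6 \right)}} = \frac{45 \cdot 207}{-13746} - \frac{45574}{10887 + \left(8 - \frac{6^{2}}{7} + \frac{156}{7} \cdot 6 + \frac{156 \sqrt{-49 + 6}}{7} - \frac{6 \sqrt{-49 + 6}}{7}\right)} = 9315 \left(- \frac{1}{13746}\right) - \frac{45574}{10887 + \left(8 - \frac{36}{7} + \frac{936}{7} + \frac{156 \sqrt{-43}}{7} - \frac{6 \sqrt{-43}}{7}\right)} = - \frac{3105}{4582} - \frac{45574}{10887 + \left(8 - \frac{36}{7} + \frac{936}{7} + \frac{156 i \sqrt{43}}{7} - \frac{6 i \sqrt{43}}{7}\right)} = - \frac{3105}{4582} - \frac{45574}{10887 + \left(\frac{956}{7} + \frac{150 i \sqrt{43}}{7}\right)} = - \frac{3105}{4582} - \frac{45574}{\frac{77165}{7} + \frac{150 i \sqrt{43}}{7}}$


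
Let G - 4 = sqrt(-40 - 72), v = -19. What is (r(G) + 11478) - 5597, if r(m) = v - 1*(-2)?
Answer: 5864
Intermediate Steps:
G = 4 + 4*I*sqrt(7) (G = 4 + sqrt(-40 - 72) = 4 + sqrt(-112) = 4 + 4*I*sqrt(7) ≈ 4.0 + 10.583*I)
r(m) = -17 (r(m) = -19 - 1*(-2) = -19 + 2 = -17)
(r(G) + 11478) - 5597 = (-17 + 11478) - 5597 = 11461 - 5597 = 5864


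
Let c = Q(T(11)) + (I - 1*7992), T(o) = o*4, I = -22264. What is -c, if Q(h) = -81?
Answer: 30337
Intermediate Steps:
T(o) = 4*o
c = -30337 (c = -81 + (-22264 - 1*7992) = -81 + (-22264 - 7992) = -81 - 30256 = -30337)
-c = -1*(-30337) = 30337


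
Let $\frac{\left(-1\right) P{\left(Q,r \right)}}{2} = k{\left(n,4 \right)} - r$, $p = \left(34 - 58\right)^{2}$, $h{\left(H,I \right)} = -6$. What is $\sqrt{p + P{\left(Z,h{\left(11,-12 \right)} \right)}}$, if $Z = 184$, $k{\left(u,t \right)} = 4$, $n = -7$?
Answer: $2 \sqrt{139} \approx 23.58$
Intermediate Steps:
$p = 576$ ($p = \left(-24\right)^{2} = 576$)
$P{\left(Q,r \right)} = -8 + 2 r$ ($P{\left(Q,r \right)} = - 2 \left(4 - r\right) = -8 + 2 r$)
$\sqrt{p + P{\left(Z,h{\left(11,-12 \right)} \right)}} = \sqrt{576 + \left(-8 + 2 \left(-6\right)\right)} = \sqrt{576 - 20} = \sqrt{556} = 2 \sqrt{139}$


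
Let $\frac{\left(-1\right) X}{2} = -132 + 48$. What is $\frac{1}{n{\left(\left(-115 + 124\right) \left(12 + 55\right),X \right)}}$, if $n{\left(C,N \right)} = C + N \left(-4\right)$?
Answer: $- \frac{1}{69} \approx -0.014493$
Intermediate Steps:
$X = 168$ ($X = - 2 \left(-132 + 48\right) = \left(-2\right) \left(-84\right) = 168$)
$n{\left(C,N \right)} = C - 4 N$
$\frac{1}{n{\left(\left(-115 + 124\right) \left(12 + 55\right),X \right)}} = \frac{1}{\left(-115 + 124\right) \left(12 + 55\right) - 672} = \frac{1}{9 \cdot 67 - 672} = \frac{1}{603 - 672} = \frac{1}{-69} = - \frac{1}{69}$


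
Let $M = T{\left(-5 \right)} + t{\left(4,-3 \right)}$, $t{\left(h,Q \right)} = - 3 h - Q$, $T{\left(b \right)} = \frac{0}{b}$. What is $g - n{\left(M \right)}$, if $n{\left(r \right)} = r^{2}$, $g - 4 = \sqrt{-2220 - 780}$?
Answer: $-77 + 10 i \sqrt{30} \approx -77.0 + 54.772 i$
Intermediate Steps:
$T{\left(b \right)} = 0$
$t{\left(h,Q \right)} = - Q - 3 h$
$g = 4 + 10 i \sqrt{30}$ ($g = 4 + \sqrt{-2220 - 780} = 4 + \sqrt{-3000} = 4 + 10 i \sqrt{30} \approx 4.0 + 54.772 i$)
$M = -9$ ($M = 0 - 9 = -9$)
$g - n{\left(M \right)} = \left(4 + 10 i \sqrt{30}\right) - \left(-9\right)^{2} = \left(4 + 10 i \sqrt{30}\right) - 81 = -77 + 10 i \sqrt{30}$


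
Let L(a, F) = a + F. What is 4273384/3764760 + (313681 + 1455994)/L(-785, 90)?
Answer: -166485791278/65412705 ≈ -2545.2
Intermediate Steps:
L(a, F) = F + a
4273384/3764760 + (313681 + 1455994)/L(-785, 90) = 4273384/3764760 + (313681 + 1455994)/(90 - 785) = 4273384*(1/3764760) + 1769675/(-695) = 534173/470595 + 1769675*(-1/695) = 534173/470595 - 353935/139 = -166485791278/65412705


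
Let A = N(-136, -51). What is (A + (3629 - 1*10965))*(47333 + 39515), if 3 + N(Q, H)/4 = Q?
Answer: -685404416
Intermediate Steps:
N(Q, H) = -12 + 4*Q
A = -556 (A = -12 + 4*(-136) = -12 - 544 = -556)
(A + (3629 - 1*10965))*(47333 + 39515) = (-556 + (3629 - 1*10965))*(47333 + 39515) = (-556 + (3629 - 10965))*86848 = (-556 - 7336)*86848 = -7892*86848 = -685404416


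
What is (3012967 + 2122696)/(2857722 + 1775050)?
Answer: 5135663/4632772 ≈ 1.1086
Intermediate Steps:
(3012967 + 2122696)/(2857722 + 1775050) = 5135663/4632772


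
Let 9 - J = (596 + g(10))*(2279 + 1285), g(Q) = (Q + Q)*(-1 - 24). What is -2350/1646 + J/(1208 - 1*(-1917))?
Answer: -57049796/514375 ≈ -110.91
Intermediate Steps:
g(Q) = -50*Q (g(Q) = (2*Q)*(-25) = -50*Q)
J = -342135 (J = 9 - (596 - 50*10)*(2279 + 1285) = 9 - (596 - 500)*3564 = 9 - 96*3564 = 9 - 1*342144 = 9 - 342144 = -342135)
-2350/1646 + J/(1208 - 1*(-1917)) = -2350/1646 - 342135/(1208 - 1*(-1917)) = -2350*1/1646 - 342135/(1208 + 1917) = -1175/823 - 342135/3125 = -1175/823 - 342135*1/3125 = -1175/823 - 68427/625 = -57049796/514375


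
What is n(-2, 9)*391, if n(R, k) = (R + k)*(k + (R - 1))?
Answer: 16422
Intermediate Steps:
n(R, k) = (R + k)*(-1 + R + k) (n(R, k) = (R + k)*(k + (-1 + R)) = (R + k)*(-1 + R + k))
n(-2, 9)*391 = ((-2)² + 9² - 1*(-2) - 1*9 + 2*(-2)*9)*391 = (4 + 81 + 2 - 9 - 36)*391 = 42*391 = 16422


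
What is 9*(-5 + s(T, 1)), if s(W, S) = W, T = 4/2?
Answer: -27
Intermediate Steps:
T = 2 (T = 4*(½) = 2)
9*(-5 + s(T, 1)) = 9*(-5 + 2) = 9*(-3) = -27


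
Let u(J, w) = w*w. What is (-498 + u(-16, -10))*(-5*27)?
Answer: 53730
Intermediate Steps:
u(J, w) = w²
(-498 + u(-16, -10))*(-5*27) = (-498 + (-10)²)*(-5*27) = (-498 + 100)*(-135) = -398*(-135) = 53730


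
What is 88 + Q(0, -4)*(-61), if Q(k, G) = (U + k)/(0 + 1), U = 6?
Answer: -278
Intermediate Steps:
Q(k, G) = 6 + k (Q(k, G) = (6 + k)/(0 + 1) = (6 + k)/1 = (6 + k)*1 = 6 + k)
88 + Q(0, -4)*(-61) = 88 + (6 + 0)*(-61) = 88 + 6*(-61) = 88 - 366 = -278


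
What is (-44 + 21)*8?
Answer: -184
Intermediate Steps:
(-44 + 21)*8 = -23*8 = -184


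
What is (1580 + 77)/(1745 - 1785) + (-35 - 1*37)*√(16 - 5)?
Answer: -1657/40 - 72*√11 ≈ -280.22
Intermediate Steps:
(1580 + 77)/(1745 - 1785) + (-35 - 1*37)*√(16 - 5) = 1657/(-40) + (-35 - 37)*√11 = 1657*(-1/40) - 72*√11 = -1657/40 - 72*√11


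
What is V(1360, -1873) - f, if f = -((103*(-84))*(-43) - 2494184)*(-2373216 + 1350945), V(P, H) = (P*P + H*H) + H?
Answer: 2169415713964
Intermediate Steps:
V(P, H) = H + H² + P² (V(P, H) = (P² + H²) + H = (H² + P²) + H = H + H² + P²)
f = -2169410358108 (f = -(-8652*(-43) - 2494184)*(-1022271) = -(372036 - 2494184)*(-1022271) = -(-2122148)*(-1022271) = -1*2169410358108 = -2169410358108)
V(1360, -1873) - f = (-1873 + (-1873)² + 1360²) - 1*(-2169410358108) = (-1873 + 3508129 + 1849600) + 2169410358108 = 5355856 + 2169410358108 = 2169415713964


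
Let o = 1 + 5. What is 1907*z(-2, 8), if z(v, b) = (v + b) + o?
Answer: 22884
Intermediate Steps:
o = 6
z(v, b) = 6 + b + v (z(v, b) = (v + b) + 6 = (b + v) + 6 = 6 + b + v)
1907*z(-2, 8) = 1907*(6 + 8 - 2) = 1907*12 = 22884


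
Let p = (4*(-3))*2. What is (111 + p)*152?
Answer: 13224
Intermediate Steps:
p = -24 (p = -12*2 = -24)
(111 + p)*152 = (111 - 24)*152 = 87*152 = 13224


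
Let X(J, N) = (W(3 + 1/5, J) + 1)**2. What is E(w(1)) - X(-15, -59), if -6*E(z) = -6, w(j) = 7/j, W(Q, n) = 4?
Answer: -24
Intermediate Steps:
X(J, N) = 25 (X(J, N) = (4 + 1)**2 = 5**2 = 25)
E(z) = 1 (E(z) = -1/6*(-6) = 1)
E(w(1)) - X(-15, -59) = 1 - 1*25 = 1 - 25 = -24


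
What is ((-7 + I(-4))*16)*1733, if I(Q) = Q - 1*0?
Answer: -305008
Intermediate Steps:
I(Q) = Q (I(Q) = Q + 0 = Q)
((-7 + I(-4))*16)*1733 = ((-7 - 4)*16)*1733 = -11*16*1733 = -176*1733 = -305008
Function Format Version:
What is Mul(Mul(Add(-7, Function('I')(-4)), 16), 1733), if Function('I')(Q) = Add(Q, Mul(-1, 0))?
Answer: -305008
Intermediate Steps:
Function('I')(Q) = Q (Function('I')(Q) = Add(Q, 0) = Q)
Mul(Mul(Add(-7, Function('I')(-4)), 16), 1733) = Mul(Mul(Add(-7, -4), 16), 1733) = Mul(Mul(-11, 16), 1733) = Mul(-176, 1733) = -305008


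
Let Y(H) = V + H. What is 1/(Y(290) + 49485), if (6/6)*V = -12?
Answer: 1/49763 ≈ 2.0095e-5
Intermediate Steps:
V = -12
Y(H) = -12 + H
1/(Y(290) + 49485) = 1/((-12 + 290) + 49485) = 1/(278 + 49485) = 1/49763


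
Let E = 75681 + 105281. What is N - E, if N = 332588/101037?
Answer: -18283525006/101037 ≈ -1.8096e+5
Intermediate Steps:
N = 332588/101037 (N = 332588*(1/101037) = 332588/101037 ≈ 3.2917)
E = 180962
N - E = 332588/101037 - 1*180962 = 332588/101037 - 180962 = -18283525006/101037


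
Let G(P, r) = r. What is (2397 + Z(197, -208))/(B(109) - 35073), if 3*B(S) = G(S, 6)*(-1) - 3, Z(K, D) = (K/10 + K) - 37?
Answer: -8589/116920 ≈ -0.073460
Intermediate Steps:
Z(K, D) = -37 + 11*K/10 (Z(K, D) = (K*(1/10) + K) - 37 = (K/10 + K) - 37 = 11*K/10 - 37 = -37 + 11*K/10)
B(S) = -3 (B(S) = (6*(-1) - 3)/3 = (-6 - 3)/3 = (1/3)*(-9) = -3)
(2397 + Z(197, -208))/(B(109) - 35073) = (2397 + (-37 + (11/10)*197))/(-3 - 35073) = (2397 + (-37 + 2167/10))/(-35076) = (2397 + 1797/10)*(-1/35076) = (25767/10)*(-1/35076) = -8589/116920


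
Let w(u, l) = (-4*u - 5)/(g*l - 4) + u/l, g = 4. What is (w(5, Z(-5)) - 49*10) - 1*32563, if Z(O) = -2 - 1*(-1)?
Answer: -264439/8 ≈ -33055.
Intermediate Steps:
Z(O) = -1 (Z(O) = -2 + 1 = -1)
w(u, l) = u/l + (-5 - 4*u)/(-4 + 4*l) (w(u, l) = (-4*u - 5)/(4*l - 4) + u/l = (-5 - 4*u)/(-4 + 4*l) + u/l = u/l + (-5 - 4*u)/(-4 + 4*l))
(w(5, Z(-5)) - 49*10) - 1*32563 = ((-1*5 - 5/4*(-1))/((-1)*(-1 - 1)) - 49*10) - 1*32563 = (-1*(-5 + 5/4)/(-2) - 490) - 32563 = (-1*(-½)*(-15/4) - 490) - 32563 = (-15/8 - 490) - 32563 = -3935/8 - 32563 = -264439/8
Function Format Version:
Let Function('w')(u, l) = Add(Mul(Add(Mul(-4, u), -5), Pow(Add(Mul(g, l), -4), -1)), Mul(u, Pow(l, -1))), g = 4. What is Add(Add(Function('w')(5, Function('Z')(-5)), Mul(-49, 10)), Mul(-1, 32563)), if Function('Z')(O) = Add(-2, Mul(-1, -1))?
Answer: Rational(-264439, 8) ≈ -33055.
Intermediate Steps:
Function('Z')(O) = -1 (Function('Z')(O) = Add(-2, 1) = -1)
Function('w')(u, l) = Add(Mul(u, Pow(l, -1)), Mul(Pow(Add(-4, Mul(4, l)), -1), Add(-5, Mul(-4, u)))) (Function('w')(u, l) = Add(Mul(Add(Mul(-4, u), -5), Pow(Add(Mul(4, l), -4), -1)), Mul(u, Pow(l, -1))) = Add(Mul(Add(-5, Mul(-4, u)), Pow(Add(-4, Mul(4, l)), -1)), Mul(u, Pow(l, -1))) = Add(Mul(Pow(Add(-4, Mul(4, l)), -1), Add(-5, Mul(-4, u))), Mul(u, Pow(l, -1))) = Add(Mul(u, Pow(l, -1)), Mul(Pow(Add(-4, Mul(4, l)), -1), Add(-5, Mul(-4, u)))))
Add(Add(Function('w')(5, Function('Z')(-5)), Mul(-49, 10)), Mul(-1, 32563)) = Add(Add(Mul(Pow(-1, -1), Pow(Add(-1, -1), -1), Add(Mul(-1, 5), Mul(Rational(-5, 4), -1))), Mul(-49, 10)), Mul(-1, 32563)) = Add(Add(Mul(-1, Pow(-2, -1), Add(-5, Rational(5, 4))), -490), -32563) = Add(Add(Mul(-1, Rational(-1, 2), Rational(-15, 4)), -490), -32563) = Add(Add(Rational(-15, 8), -490), -32563) = Add(Rational(-3935, 8), -32563) = Rational(-264439, 8)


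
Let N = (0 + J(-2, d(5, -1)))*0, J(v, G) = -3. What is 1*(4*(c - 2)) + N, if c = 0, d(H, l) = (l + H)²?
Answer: -8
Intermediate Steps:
d(H, l) = (H + l)²
N = 0 (N = (0 - 3)*0 = -3*0 = 0)
1*(4*(c - 2)) + N = 1*(4*(0 - 2)) + 0 = 1*(4*(-2)) + 0 = 1*(-8) + 0 = -8 + 0 = -8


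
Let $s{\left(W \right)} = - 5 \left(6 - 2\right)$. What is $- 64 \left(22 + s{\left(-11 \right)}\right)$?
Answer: $-128$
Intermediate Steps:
$s{\left(W \right)} = -20$ ($s{\left(W \right)} = \left(-5\right) 4 = -20$)
$- 64 \left(22 + s{\left(-11 \right)}\right) = - 64 \left(22 - 20\right) = \left(-64\right) 2 = -128$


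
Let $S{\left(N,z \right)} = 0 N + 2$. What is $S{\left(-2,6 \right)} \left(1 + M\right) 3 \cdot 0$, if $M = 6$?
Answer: $0$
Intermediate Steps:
$S{\left(N,z \right)} = 2$ ($S{\left(N,z \right)} = 0 + 2 = 2$)
$S{\left(-2,6 \right)} \left(1 + M\right) 3 \cdot 0 = 2 \left(1 + 6\right) 3 \cdot 0 = 2 \cdot 7 \cdot 3 \cdot 0 = 2 \cdot 21 \cdot 0 = 42 \cdot 0 = 0$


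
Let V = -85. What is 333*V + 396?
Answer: -27909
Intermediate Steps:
333*V + 396 = 333*(-85) + 396 = -28305 + 396 = -27909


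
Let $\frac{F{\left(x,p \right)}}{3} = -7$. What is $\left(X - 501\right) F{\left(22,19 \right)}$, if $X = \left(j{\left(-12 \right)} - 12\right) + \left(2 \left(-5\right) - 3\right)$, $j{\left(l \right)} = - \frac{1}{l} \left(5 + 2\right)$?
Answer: $\frac{44135}{4} \approx 11034.0$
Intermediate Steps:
$F{\left(x,p \right)} = -21$ ($F{\left(x,p \right)} = 3 \left(-7\right) = -21$)
$j{\left(l \right)} = - \frac{7}{l}$ ($j{\left(l \right)} = - \frac{1}{l} 7 = - \frac{7}{l}$)
$X = - \frac{293}{12}$ ($X = \left(- \frac{7}{-12} - 12\right) + \left(2 \left(-5\right) - 3\right) = \left(\left(-7\right) \left(- \frac{1}{12}\right) - 12\right) - 13 = \left(\frac{7}{12} - 12\right) - 13 = - \frac{137}{12} - 13 = - \frac{293}{12} \approx -24.417$)
$\left(X - 501\right) F{\left(22,19 \right)} = \left(- \frac{293}{12} - 501\right) \left(-21\right) = \left(- \frac{6305}{12}\right) \left(-21\right) = \frac{44135}{4}$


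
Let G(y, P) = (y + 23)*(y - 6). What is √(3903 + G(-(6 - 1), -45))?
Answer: √3705 ≈ 60.869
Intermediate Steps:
G(y, P) = (-6 + y)*(23 + y) (G(y, P) = (23 + y)*(-6 + y) = (-6 + y)*(23 + y))
√(3903 + G(-(6 - 1), -45)) = √(3903 + (-138 + (-(6 - 1))² + 17*(-(6 - 1)))) = √(3903 + (-138 + (-1*5)² + 17*(-1*5))) = √(3903 + (-138 + (-5)² + 17*(-5))) = √(3903 + (-138 + 25 - 85)) = √(3903 - 198) = √3705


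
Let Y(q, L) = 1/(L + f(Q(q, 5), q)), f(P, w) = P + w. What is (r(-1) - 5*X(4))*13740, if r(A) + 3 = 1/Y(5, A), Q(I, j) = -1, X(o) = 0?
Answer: 0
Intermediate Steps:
Y(q, L) = 1/(-1 + L + q) (Y(q, L) = 1/(L + (-1 + q)) = 1/(-1 + L + q))
r(A) = 1 + A (r(A) = -3 + 1/(1/(-1 + A + 5)) = -3 + 1/(1/(4 + A)) = -3 + (4 + A) = 1 + A)
(r(-1) - 5*X(4))*13740 = ((1 - 1) - 5*0)*13740 = (0 + 0)*13740 = 0*13740 = 0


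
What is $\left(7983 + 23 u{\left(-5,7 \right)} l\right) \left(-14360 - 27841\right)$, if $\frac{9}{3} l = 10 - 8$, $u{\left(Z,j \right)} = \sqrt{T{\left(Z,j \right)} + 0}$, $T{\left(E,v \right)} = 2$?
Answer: $-336890583 - 647082 \sqrt{2} \approx -3.3781 \cdot 10^{8}$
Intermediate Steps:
$u{\left(Z,j \right)} = \sqrt{2}$ ($u{\left(Z,j \right)} = \sqrt{2 + 0} = \sqrt{2}$)
$l = \frac{2}{3}$ ($l = \frac{10 - 8}{3} = \frac{1}{3} \cdot 2 = \frac{2}{3} \approx 0.66667$)
$\left(7983 + 23 u{\left(-5,7 \right)} l\right) \left(-14360 - 27841\right) = \left(7983 + 23 \sqrt{2} \cdot \frac{2}{3}\right) \left(-14360 - 27841\right) = \left(7983 + \frac{46 \sqrt{2}}{3}\right) \left(-42201\right) = -336890583 - 647082 \sqrt{2}$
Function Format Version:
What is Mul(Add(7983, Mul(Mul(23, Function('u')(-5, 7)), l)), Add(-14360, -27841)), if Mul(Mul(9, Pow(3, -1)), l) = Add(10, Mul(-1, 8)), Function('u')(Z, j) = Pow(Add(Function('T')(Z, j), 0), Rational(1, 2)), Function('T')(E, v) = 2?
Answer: Add(-336890583, Mul(-647082, Pow(2, Rational(1, 2)))) ≈ -3.3781e+8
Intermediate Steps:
Function('u')(Z, j) = Pow(2, Rational(1, 2)) (Function('u')(Z, j) = Pow(Add(2, 0), Rational(1, 2)) = Pow(2, Rational(1, 2)))
l = Rational(2, 3) (l = Mul(Rational(1, 3), Add(10, Mul(-1, 8))) = Mul(Rational(1, 3), Add(10, -8)) = Mul(Rational(1, 3), 2) = Rational(2, 3) ≈ 0.66667)
Mul(Add(7983, Mul(Mul(23, Function('u')(-5, 7)), l)), Add(-14360, -27841)) = Mul(Add(7983, Mul(Mul(23, Pow(2, Rational(1, 2))), Rational(2, 3))), Add(-14360, -27841)) = Mul(Add(7983, Mul(Rational(46, 3), Pow(2, Rational(1, 2)))), -42201) = Add(-336890583, Mul(-647082, Pow(2, Rational(1, 2))))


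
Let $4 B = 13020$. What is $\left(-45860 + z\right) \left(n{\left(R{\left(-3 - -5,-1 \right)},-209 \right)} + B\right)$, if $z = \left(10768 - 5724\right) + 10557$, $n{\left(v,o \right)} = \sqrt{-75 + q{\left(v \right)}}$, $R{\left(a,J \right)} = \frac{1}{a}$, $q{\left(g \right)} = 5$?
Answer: $-98493045 - 30259 i \sqrt{70} \approx -9.8493 \cdot 10^{7} - 2.5317 \cdot 10^{5} i$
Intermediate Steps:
$n{\left(v,o \right)} = i \sqrt{70}$ ($n{\left(v,o \right)} = \sqrt{-75 + 5} = \sqrt{-70} = i \sqrt{70}$)
$z = 15601$ ($z = 5044 + 10557 = 15601$)
$B = 3255$ ($B = \frac{1}{4} \cdot 13020 = 3255$)
$\left(-45860 + z\right) \left(n{\left(R{\left(-3 - -5,-1 \right)},-209 \right)} + B\right) = \left(-45860 + 15601\right) \left(i \sqrt{70} + 3255\right) = - 30259 \left(3255 + i \sqrt{70}\right) = -98493045 - 30259 i \sqrt{70}$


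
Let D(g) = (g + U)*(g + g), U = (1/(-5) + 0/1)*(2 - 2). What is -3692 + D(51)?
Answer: 1510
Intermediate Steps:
U = 0 (U = (1*(-⅕) + 0*1)*0 = (-⅕ + 0)*0 = -⅕*0 = 0)
D(g) = 2*g² (D(g) = (g + 0)*(g + g) = g*(2*g) = 2*g²)
-3692 + D(51) = -3692 + 2*51² = -3692 + 2*2601 = -3692 + 5202 = 1510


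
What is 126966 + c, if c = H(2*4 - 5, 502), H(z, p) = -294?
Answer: 126672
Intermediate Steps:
c = -294
126966 + c = 126966 - 294 = 126672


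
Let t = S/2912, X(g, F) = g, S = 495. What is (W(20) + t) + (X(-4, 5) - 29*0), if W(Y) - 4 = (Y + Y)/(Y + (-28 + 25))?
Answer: 124895/49504 ≈ 2.5229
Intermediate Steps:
W(Y) = 4 + 2*Y/(-3 + Y) (W(Y) = 4 + (Y + Y)/(Y + (-28 + 25)) = 4 + (2*Y)/(Y - 3) = 4 + (2*Y)/(-3 + Y) = 4 + 2*Y/(-3 + Y))
t = 495/2912 ≈ 0.16999
(W(20) + t) + (X(-4, 5) - 29*0) = (6*(-2 + 20)/(-3 + 20) + 495/2912) + (-4 - 29*0) = (6*18/17 + 495/2912) + (-4 + 0) = (6*(1/17)*18 + 495/2912) - 4 = (108/17 + 495/2912) - 4 = 322911/49504 - 4 = 124895/49504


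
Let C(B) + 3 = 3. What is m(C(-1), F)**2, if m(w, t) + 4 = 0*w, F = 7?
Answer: 16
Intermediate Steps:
C(B) = 0 (C(B) = -3 + 3 = 0)
m(w, t) = -4 (m(w, t) = -4 + 0*w = -4 + 0 = -4)
m(C(-1), F)**2 = (-4)**2 = 16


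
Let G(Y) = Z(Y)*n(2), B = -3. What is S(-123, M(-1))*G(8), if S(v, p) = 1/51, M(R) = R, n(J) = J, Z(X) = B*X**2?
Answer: -128/17 ≈ -7.5294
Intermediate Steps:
Z(X) = -3*X**2
G(Y) = -6*Y**2 (G(Y) = -3*Y**2*2 = -6*Y**2)
S(v, p) = 1/51
S(-123, M(-1))*G(8) = (-6*8**2)/51 = (-6*64)/51 = (1/51)*(-384) = -128/17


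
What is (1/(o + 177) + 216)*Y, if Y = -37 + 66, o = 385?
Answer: 3520397/562 ≈ 6264.1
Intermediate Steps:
Y = 29
(1/(o + 177) + 216)*Y = (1/(385 + 177) + 216)*29 = (1/562 + 216)*29 = (121393/562)*29 = 3520397/562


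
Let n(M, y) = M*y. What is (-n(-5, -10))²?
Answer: 2500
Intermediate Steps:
(-n(-5, -10))² = (-(-5)*(-10))² = (-1*50)² = (-50)² = 2500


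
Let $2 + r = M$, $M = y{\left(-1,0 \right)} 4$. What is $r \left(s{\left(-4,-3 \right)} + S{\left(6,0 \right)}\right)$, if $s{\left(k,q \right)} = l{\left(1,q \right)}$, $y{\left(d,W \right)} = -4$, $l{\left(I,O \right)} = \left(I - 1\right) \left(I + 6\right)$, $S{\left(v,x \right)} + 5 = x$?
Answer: $90$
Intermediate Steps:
$S{\left(v,x \right)} = -5 + x$
$l{\left(I,O \right)} = \left(-1 + I\right) \left(6 + I\right)$
$s{\left(k,q \right)} = 0$ ($s{\left(k,q \right)} = -6 + 1^{2} + 5 \cdot 1 = -6 + 1 + 5 = 0$)
$M = -16$ ($M = \left(-4\right) 4 = -16$)
$r = -18$ ($r = -2 - 16 = -18$)
$r \left(s{\left(-4,-3 \right)} + S{\left(6,0 \right)}\right) = - 18 \left(0 + \left(-5 + 0\right)\right) = - 18 \left(0 - 5\right) = \left(-18\right) \left(-5\right) = 90$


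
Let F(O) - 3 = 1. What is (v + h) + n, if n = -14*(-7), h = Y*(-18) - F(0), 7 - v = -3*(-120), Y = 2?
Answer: -295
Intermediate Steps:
F(O) = 4 (F(O) = 3 + 1 = 4)
v = -353 (v = 7 - (-3)*(-120) = 7 - 1*360 = 7 - 360 = -353)
h = -40 (h = 2*(-18) - 1*4 = -36 - 4 = -40)
n = 98
(v + h) + n = (-353 - 40) + 98 = -393 + 98 = -295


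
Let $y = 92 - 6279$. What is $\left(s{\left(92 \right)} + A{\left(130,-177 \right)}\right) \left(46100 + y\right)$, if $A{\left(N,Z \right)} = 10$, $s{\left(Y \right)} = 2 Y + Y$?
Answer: $11415118$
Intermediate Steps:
$s{\left(Y \right)} = 3 Y$
$y = -6187$ ($y = 92 - 6279 = -6187$)
$\left(s{\left(92 \right)} + A{\left(130,-177 \right)}\right) \left(46100 + y\right) = \left(3 \cdot 92 + 10\right) \left(46100 - 6187\right) = \left(276 + 10\right) 39913 = 286 \cdot 39913 = 11415118$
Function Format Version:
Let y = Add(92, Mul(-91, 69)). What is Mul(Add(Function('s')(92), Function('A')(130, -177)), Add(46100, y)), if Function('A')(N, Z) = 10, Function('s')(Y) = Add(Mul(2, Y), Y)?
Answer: 11415118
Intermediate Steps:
Function('s')(Y) = Mul(3, Y)
y = -6187 (y = Add(92, -6279) = -6187)
Mul(Add(Function('s')(92), Function('A')(130, -177)), Add(46100, y)) = Mul(Add(Mul(3, 92), 10), Add(46100, -6187)) = Mul(Add(276, 10), 39913) = Mul(286, 39913) = 11415118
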